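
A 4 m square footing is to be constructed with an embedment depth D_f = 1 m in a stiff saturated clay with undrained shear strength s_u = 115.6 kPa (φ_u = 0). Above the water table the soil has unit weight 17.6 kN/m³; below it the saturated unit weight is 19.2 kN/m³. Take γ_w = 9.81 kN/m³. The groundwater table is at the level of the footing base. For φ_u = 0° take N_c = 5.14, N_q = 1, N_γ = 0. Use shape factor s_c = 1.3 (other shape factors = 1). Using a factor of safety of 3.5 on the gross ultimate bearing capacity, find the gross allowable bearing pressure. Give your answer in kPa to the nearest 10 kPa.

q_all ≈ 230 kPa

q = γ·D_f = 17.6 × 1 = 17.6 kPa.
c·N_c·s_c = 115.6 × 5.14 × 1.3 = 772.44 kPa
q·N_q = 17.6 × 1 = 17.6 kPa
q_ult = 772.44 + 17.6 = 790.04 kPa.
q_all = 790.04 / 3.5 = 225.73 kPa.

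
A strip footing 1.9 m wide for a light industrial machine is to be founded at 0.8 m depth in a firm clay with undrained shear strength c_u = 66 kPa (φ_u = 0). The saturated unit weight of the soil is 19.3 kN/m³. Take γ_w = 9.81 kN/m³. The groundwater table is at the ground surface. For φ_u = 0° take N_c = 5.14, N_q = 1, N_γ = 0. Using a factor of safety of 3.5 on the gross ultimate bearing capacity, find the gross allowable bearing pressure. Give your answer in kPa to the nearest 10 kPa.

q_all ≈ 100 kPa

γ' = 19.3 − 9.81 = 9.49 kN/m³ (submerged throughout). q = 9.49 × 0.8 = 7.592 kPa.
c·N_c = 66 × 5.14 = 339.24 kPa
q·N_q = 7.592 × 1 = 7.592 kPa
q_ult = 339.24 + 7.592 = 346.83 kPa.
q_all = 346.83 / 3.5 = 99.095 kPa.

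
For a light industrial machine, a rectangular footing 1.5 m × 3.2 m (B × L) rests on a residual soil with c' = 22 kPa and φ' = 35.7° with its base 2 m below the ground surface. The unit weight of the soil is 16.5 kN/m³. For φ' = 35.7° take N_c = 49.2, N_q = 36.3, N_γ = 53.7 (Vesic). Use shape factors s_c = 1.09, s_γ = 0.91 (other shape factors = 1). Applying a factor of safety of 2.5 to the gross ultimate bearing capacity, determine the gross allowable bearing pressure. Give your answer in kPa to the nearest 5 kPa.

Effective surcharge at the founding depth q = γ·D_f = 16.5 × 2 = 33 kPa.
q_ult = c·N_c·s_c + q·N_q + 0.5·γ·B·N_γ·s_γ
     = 22 × 49.2 × 1.09 + 33 × 36.3 + 0.5 × 16.5 × 1.5 × 53.7 × 0.91
     = 1179.8 + 1197.9 + 604.73 = 2982.4 kPa.
q_all = q_ult / FS = 2982.4 / 2.5 = 1193 kPa.

q_all ≈ 1195 kPa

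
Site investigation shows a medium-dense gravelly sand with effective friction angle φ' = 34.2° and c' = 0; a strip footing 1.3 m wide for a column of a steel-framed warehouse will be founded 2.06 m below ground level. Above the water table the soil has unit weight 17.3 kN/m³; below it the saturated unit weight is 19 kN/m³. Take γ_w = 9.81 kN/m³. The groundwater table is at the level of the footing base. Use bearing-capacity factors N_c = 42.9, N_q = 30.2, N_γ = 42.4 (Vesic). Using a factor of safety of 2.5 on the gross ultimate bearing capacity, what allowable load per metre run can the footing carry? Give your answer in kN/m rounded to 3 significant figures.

≈ 691 kN/m

Overburden at base level: q = 17.3 × 2.06 = 35.638 kPa.
Below the base the soil is submerged, so the ½γBN_γ term uses γ' = 19 − 9.81 = 9.19 kN/m³.
Surcharge term q·N_q = 35.638 × 30.2 = 1076.3 kPa; self-weight term 0.5·γ·B·N_γ = 0.5 × 9.19 × 1.3 × 42.4 = 253.28 kPa.
q_ult = 1076.3 + 253.28 = 1329.5 kPa.
Gross allowable pressure q_all = 1329.5 / 2.5 = 531.82 kPa.
Allowable wall load = q_all × B = 531.82 × 1.3 = 691.36 kN per metre run.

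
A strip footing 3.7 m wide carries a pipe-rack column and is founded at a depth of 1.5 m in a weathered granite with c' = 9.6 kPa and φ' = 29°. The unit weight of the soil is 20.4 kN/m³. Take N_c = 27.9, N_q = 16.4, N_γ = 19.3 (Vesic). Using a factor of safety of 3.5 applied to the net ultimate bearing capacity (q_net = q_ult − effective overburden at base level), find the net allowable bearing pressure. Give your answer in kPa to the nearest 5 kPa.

q_all(net) ≈ 420 kPa

Overburden at base level: q = 20.4 × 1.5 = 30.6 kPa.
Cohesion term c·N_c = 9.6 × 27.9 = 267.84 kPa; surcharge term q·N_q = 30.6 × 16.4 = 501.84 kPa; self-weight term 0.5·γ·B·N_γ = 0.5 × 20.4 × 3.7 × 19.3 = 728.38 kPa.
q_ult = 267.84 + 501.84 + 728.38 = 1498.1 kPa.
Net ultimate: q_net = 1498.1 − 30.6 = 1467.5 kPa.
q_all(net) = 1467.5 / 3.5 = 419.27 kPa.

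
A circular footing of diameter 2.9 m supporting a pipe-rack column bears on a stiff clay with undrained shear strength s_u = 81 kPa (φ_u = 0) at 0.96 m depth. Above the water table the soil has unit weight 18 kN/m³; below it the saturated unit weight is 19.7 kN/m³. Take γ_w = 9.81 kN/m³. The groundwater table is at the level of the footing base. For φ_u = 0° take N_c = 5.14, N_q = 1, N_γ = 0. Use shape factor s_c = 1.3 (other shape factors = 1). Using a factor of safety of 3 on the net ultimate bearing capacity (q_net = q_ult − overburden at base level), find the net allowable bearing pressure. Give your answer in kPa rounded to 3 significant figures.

q = γ·D_f = 18 × 0.96 = 17.28 kPa.
c·N_c·s_c = 81 × 5.14 × 1.3 = 541.24 kPa
q·N_q = 17.28 × 1 = 17.28 kPa
q_ult = 541.24 + 17.28 = 558.52 kPa.
q_net = 558.52 − 17.28 = 541.24 kPa.
q_all(net) = 541.24 / 3 = 180.41 kPa.

q_all(net) ≈ 180 kPa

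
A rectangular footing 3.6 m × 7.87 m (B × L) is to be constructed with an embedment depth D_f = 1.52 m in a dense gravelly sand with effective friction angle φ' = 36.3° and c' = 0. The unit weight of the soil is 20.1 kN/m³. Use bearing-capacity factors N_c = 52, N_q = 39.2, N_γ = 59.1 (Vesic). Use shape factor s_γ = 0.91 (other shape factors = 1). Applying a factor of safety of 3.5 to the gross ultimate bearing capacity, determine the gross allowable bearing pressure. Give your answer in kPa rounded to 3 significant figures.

Overburden at base level: q = 20.1 × 1.52 = 30.552 kPa.
Surcharge term q·N_q = 30.552 × 39.2 = 1197.6 kPa; self-weight term 0.5·γ·B·N_γ·s_γ = 0.5 × 20.1 × 3.6 × 59.1 × 0.91 = 1945.8 kPa.
q_ult = 1197.6 + 1945.8 = 3143.4 kPa.
q_all = q_ult / FS = 3143.4 / 3.5 = 898.12 kPa.

q_all ≈ 898 kPa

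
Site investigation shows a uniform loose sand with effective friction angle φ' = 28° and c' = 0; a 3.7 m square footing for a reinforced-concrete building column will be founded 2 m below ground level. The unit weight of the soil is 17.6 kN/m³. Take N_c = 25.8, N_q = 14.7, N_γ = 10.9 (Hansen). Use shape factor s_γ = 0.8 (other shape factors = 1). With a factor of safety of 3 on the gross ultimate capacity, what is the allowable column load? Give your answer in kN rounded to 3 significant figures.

Effective surcharge at the founding depth q = γ·D_f = 17.6 × 2 = 35.2 kPa.
q_ult = q·N_q + 0.5·γ·B·N_γ·s_γ
     = 35.2 × 14.7 + 0.5 × 17.6 × 3.7 × 10.9 × 0.8
     = 517.44 + 283.92 = 801.36 kPa.
Gross allowable pressure q_all = 801.36 / 3 = 267.12 kPa.
Footing area = 13.69 m², so allowable column load = 267.12 × 13.69 = 3656.9 kN.

P_all ≈ 3660 kN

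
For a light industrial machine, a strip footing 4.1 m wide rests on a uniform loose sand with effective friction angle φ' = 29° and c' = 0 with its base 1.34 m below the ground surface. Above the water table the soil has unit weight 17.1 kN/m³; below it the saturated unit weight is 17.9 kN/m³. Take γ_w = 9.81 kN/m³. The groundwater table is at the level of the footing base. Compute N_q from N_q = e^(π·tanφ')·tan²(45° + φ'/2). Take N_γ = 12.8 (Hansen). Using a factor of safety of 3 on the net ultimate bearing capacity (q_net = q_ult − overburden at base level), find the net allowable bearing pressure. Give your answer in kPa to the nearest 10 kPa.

q_all(net) ≈ 190 kPa

N_q = e^(π·tan29°)·tan²(59.5°) = 16.44.
q = γ·D_f = 17.1 × 1.34 = 22.914 kPa.
For the ½γBN_γ term take γ' = 17.9 − 9.81 = 8.09 kN/m³ (soil below base is submerged).
q·N_q = 22.914 × 16.443 = 376.78 kPa
0.5·γ·B·N_γ = 0.5 × 8.09 × 4.1 × 12.8 = 212.28 kPa
q_ult = 376.78 + 212.28 = 589.06 kPa.
q_net = 589.06 − 22.914 = 566.15 kPa.
q_all(net) = 566.15 / 3 = 188.72 kPa.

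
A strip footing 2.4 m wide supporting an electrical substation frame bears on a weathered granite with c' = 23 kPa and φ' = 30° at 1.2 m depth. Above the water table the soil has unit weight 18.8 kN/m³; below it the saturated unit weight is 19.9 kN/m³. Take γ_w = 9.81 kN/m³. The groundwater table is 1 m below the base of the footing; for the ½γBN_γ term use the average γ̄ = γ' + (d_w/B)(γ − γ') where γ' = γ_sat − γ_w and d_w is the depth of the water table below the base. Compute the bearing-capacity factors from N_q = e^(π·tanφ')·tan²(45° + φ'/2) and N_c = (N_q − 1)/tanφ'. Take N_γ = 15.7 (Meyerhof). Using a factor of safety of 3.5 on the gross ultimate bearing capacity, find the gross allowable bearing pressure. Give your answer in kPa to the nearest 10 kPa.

N_q = e^(π·tan30°)·tan²(60°) = 18.4; N_c = (N_q − 1)/tanφ' = 30.14.
Effective surcharge at the founding depth q = γ·D_f = 18.8 × 1.2 = 22.56 kPa.
With d_w = 1 m < B, γ̄ = 10.09 + (1/2.4) × (18.8 − 10.09) = 13.719 kN/m³.
q_ult = c·N_c + q·N_q + 0.5·γ·B·N_γ
     = 23 × 30.14 + 22.56 × 18.401 + 0.5 × 13.719 × 2.4 × 15.7
     = 693.21 + 415.13 + 258.47 = 1366.8 kPa.
q_all = 1366.8 / 3.5 = 390.52 kPa.

q_all ≈ 390 kPa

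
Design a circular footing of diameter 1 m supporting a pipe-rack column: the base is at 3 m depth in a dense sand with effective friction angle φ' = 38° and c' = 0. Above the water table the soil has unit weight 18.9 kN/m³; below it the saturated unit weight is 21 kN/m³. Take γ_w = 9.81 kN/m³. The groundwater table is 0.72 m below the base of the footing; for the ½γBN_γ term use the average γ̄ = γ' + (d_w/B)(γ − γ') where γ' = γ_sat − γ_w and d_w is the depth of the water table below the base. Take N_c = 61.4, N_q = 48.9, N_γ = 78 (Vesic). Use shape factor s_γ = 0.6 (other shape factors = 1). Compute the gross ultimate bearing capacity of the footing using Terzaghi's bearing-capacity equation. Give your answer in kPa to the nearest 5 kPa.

q_ult ≈ 3165 kPa

q = γ·D_f = 18.9 × 3 = 56.7 kPa.
γ' = 11.19 kN/m³; averaging over the depth B below the base, γ̄ = γ' + (d_w/B)(γ − γ') = 16.741 kN/m³.
q·N_q = 56.7 × 48.9 = 2772.6 kPa
0.5·γ·B·N_γ·s_γ = 0.5 × 16.741 × 1 × 78 × 0.6 = 391.74 kPa
q_ult = 2772.6 + 391.74 = 3164.4 kPa.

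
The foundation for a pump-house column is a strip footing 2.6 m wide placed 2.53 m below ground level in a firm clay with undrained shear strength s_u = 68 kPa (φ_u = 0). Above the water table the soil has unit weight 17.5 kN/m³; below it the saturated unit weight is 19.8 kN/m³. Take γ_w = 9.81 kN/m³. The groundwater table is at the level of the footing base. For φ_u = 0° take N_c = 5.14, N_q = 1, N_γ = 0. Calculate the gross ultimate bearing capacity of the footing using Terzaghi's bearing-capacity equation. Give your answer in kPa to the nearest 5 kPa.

q_ult ≈ 395 kPa

Effective surcharge at the founding depth q = γ·D_f = 17.5 × 2.53 = 44.275 kPa.
q_ult = c·N_c + q·N_q
     = 68 × 5.14 + 44.275 × 1
     = 349.52 + 44.275 = 393.79 kPa.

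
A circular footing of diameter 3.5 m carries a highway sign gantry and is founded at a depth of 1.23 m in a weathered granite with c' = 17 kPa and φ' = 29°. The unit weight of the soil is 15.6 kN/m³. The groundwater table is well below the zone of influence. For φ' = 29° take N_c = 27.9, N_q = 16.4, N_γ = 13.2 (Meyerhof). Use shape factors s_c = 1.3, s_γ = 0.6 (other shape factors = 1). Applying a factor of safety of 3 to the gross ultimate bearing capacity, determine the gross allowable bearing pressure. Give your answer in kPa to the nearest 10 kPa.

q_all ≈ 380 kPa

Effective surcharge at the founding depth q = γ·D_f = 15.6 × 1.23 = 19.188 kPa.
q_ult = c·N_c·s_c + q·N_q + 0.5·γ·B·N_γ·s_γ
     = 17 × 27.9 × 1.3 + 19.188 × 16.4 + 0.5 × 15.6 × 3.5 × 13.2 × 0.6
     = 616.59 + 314.68 + 216.22 = 1147.5 kPa.
q_all = q_ult / FS = 1147.5 / 3 = 382.5 kPa.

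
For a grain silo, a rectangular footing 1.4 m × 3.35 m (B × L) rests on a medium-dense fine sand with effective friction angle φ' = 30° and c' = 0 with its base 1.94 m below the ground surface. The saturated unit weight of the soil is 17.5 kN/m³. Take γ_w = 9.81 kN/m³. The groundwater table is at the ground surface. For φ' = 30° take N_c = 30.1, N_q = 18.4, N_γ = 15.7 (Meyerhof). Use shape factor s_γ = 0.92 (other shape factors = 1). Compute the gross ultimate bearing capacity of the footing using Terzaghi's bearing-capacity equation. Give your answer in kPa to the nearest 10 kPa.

With the water table at the surface the whole profile is submerged: γ' = 17.5 − 9.81 = 7.69 kN/m³, so q = γ'·D_f = 14.919 kPa; the same γ' applies in the ½γBN_γ term.
q_ult = q·N_q + 0.5·γ·B·N_γ·s_γ
     = 14.919 × 18.4 + 0.5 × 7.69 × 1.4 × 15.7 × 0.92
     = 274.5 + 77.752 = 352.25 kPa.

q_ult ≈ 350 kPa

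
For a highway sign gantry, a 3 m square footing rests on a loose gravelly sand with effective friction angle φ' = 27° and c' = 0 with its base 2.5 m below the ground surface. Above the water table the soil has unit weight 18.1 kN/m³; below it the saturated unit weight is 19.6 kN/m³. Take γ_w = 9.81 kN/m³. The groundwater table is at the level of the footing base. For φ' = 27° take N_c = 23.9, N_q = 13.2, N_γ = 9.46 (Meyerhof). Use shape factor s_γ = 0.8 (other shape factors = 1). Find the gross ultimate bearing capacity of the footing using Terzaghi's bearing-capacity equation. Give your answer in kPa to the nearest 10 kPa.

q_ult ≈ 710 kPa

Effective surcharge at the founding depth q = γ·D_f = 18.1 × 2.5 = 45.25 kPa.
The water table coincides with the base, so in the self-weight term γ → γ' = 9.79 kN/m³.
q_ult = q·N_q + 0.5·γ·B·N_γ·s_γ
     = 45.25 × 13.2 + 0.5 × 9.79 × 3 × 9.46 × 0.8
     = 597.3 + 111.14 = 708.44 kPa.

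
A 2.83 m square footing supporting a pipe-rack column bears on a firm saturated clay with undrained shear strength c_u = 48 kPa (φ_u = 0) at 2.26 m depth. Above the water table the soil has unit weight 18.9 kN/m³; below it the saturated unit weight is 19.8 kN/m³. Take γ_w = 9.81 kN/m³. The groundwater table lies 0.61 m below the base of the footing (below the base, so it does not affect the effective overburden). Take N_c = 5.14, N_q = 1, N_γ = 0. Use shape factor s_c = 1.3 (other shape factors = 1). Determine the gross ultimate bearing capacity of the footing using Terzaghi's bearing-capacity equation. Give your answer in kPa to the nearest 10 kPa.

q = γ·D_f = 18.9 × 2.26 = 42.714 kPa.
c·N_c·s_c = 48 × 5.14 × 1.3 = 320.74 kPa
q·N_q = 42.714 × 1 = 42.714 kPa
q_ult = 320.74 + 42.714 = 363.45 kPa.

q_ult ≈ 360 kPa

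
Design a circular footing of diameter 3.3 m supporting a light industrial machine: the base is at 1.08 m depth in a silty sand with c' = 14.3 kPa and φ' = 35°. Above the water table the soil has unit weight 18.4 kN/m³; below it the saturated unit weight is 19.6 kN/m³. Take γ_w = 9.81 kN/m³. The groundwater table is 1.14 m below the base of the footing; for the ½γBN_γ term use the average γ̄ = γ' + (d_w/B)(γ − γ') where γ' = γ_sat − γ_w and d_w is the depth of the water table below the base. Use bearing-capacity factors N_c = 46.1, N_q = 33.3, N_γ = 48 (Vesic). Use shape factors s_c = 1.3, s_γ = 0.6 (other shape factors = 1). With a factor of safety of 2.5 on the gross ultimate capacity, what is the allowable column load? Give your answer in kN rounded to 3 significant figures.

Overburden at base level: q = 18.4 × 1.08 = 19.872 kPa.
The water table is 1.14 m below the base (< B = 3.3 m), so the ½γBN_γ term uses γ̄ = γ' + (d_w/B)(γ − γ') = 9.79 + (1.14/3.3)(18.4 − 9.79) = 12.764 kN/m³.
Cohesion term c·N_c·s_c = 14.3 × 46.1 × 1.3 = 857 kPa; surcharge term q·N_q = 19.872 × 33.3 = 661.74 kPa; self-weight term 0.5·γ·B·N_γ·s_γ = 0.5 × 12.764 × 3.3 × 48 × 0.6 = 606.56 kPa.
q_ult = 857 + 661.74 + 606.56 = 2125.3 kPa.
Gross allowable pressure q_all = 2125.3 / 2.5 = 850.12 kPa.
Footing area = 8.553 m², so allowable column load = 850.12 × 8.553 = 7271.1 kN.

P_all ≈ 7270 kN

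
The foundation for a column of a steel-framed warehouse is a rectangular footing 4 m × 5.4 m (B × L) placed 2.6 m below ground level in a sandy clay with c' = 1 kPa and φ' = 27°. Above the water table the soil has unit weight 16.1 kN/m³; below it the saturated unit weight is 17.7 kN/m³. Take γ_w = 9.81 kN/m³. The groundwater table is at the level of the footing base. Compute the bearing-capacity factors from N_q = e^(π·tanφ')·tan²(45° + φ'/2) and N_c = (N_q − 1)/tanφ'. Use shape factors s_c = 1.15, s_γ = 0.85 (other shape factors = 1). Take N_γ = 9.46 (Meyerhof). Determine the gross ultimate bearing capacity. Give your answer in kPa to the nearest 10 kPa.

tan27° = 0.5095, so N_q = e^(π×0.5095)·tan²(58.5°) = 4.957 × 2.663 = 13.2.
N_c = (13.2 − 1)/tan27° = 23.94.
q = γ·D_f = 16.1 × 2.6 = 41.86 kPa.
For the ½γBN_γ term take γ' = 17.7 − 9.81 = 7.89 kN/m³ (soil below base is submerged).
c·N_c·s_c = 1 × 23.942 × 1.15 = 27.533 kPa
q·N_q = 41.86 × 13.199 = 552.52 kPa
0.5·γ·B·N_γ·s_γ = 0.5 × 7.89 × 4 × 9.46 × 0.85 = 126.89 kPa
q_ult = 27.533 + 552.52 + 126.89 = 706.94 kPa.

q_ult ≈ 710 kPa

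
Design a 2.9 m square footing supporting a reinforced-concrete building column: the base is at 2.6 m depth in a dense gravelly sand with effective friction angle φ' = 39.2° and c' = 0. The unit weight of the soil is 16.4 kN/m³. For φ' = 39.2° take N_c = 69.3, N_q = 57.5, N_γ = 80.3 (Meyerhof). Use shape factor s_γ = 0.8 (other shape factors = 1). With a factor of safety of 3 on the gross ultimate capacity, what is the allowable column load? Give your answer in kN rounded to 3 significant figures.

P_all ≈ 11200 kN

Overburden at base level: q = 16.4 × 2.6 = 42.64 kPa.
Surcharge term q·N_q = 42.64 × 57.5 = 2451.8 kPa; self-weight term 0.5·γ·B·N_γ·s_γ = 0.5 × 16.4 × 2.9 × 80.3 × 0.8 = 1527.6 kPa.
q_ult = 2451.8 + 1527.6 = 3979.4 kPa.
Gross allowable pressure q_all = 3979.4 / 3 = 1326.5 kPa.
Footing area = 8.41 m², so allowable column load = 1326.5 × 8.41 = 11156 kN.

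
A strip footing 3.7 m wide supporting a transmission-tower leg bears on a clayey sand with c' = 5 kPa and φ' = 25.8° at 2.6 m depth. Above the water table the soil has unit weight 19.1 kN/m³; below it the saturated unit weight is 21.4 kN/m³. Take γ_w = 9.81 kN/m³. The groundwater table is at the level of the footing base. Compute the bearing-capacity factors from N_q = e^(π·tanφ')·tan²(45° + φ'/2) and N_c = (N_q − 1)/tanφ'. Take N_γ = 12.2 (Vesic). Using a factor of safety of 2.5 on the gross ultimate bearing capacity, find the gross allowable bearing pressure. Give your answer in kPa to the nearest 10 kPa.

q_all ≈ 380 kPa

N_q = e^(π·tan25.8°)·tan²(57.9°) = 11.6; N_c = (N_q − 1)/tanφ' = 21.94.
Effective surcharge at the founding depth q = γ·D_f = 19.1 × 2.6 = 49.66 kPa.
The water table coincides with the base, so in the self-weight term γ → γ' = 11.59 kN/m³.
q_ult = c·N_c + q·N_q + 0.5·γ·B·N_γ
     = 5 × 21.936 + 49.66 × 11.604 + 0.5 × 11.59 × 3.7 × 12.2
     = 109.68 + 576.27 + 261.59 = 947.53 kPa.
q_all = 947.53 / 2.5 = 379.01 kPa.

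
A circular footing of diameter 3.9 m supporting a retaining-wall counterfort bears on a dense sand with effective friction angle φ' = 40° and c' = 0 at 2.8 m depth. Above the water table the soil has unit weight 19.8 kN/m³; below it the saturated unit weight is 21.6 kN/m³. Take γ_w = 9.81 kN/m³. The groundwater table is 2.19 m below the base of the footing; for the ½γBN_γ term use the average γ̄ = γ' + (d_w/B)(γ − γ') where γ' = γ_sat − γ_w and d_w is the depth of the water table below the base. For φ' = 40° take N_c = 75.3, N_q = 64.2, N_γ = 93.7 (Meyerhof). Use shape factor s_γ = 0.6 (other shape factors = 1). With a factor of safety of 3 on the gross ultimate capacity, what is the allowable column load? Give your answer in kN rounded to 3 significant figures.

P_all ≈ 21300 kN

Overburden at base level: q = 19.8 × 2.8 = 55.44 kPa.
The water table is 2.19 m below the base (< B = 3.9 m), so the ½γBN_γ term uses γ̄ = γ' + (d_w/B)(γ − γ') = 11.79 + (2.19/3.9)(19.8 − 11.79) = 16.288 kN/m³.
Surcharge term q·N_q = 55.44 × 64.2 = 3559.2 kPa; self-weight term 0.5·γ·B·N_γ·s_γ = 0.5 × 16.288 × 3.9 × 93.7 × 0.6 = 1785.6 kPa.
q_ult = 3559.2 + 1785.6 = 5344.9 kPa.
Gross allowable pressure q_all = 5344.9 / 3 = 1781.6 kPa.
Footing area = 11.9459 m², so allowable column load = 1781.6 × 11.9459 = 21283 kN.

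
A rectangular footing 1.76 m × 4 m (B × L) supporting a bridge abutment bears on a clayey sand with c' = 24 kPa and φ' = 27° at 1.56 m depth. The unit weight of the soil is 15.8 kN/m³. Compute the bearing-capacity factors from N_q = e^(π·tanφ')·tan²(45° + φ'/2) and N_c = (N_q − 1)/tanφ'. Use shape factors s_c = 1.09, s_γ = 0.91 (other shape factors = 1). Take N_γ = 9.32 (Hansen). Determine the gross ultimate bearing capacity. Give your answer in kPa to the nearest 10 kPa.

tan27° = 0.5095, so N_q = e^(π×0.5095)·tan²(58.5°) = 4.957 × 2.663 = 13.2.
N_c = (13.2 − 1)/tan27° = 23.94.
Overburden at base level: q = 15.8 × 1.56 = 24.648 kPa.
Cohesion term c·N_c·s_c = 24 × 23.942 × 1.09 = 626.33 kPa; surcharge term q·N_q = 24.648 × 13.199 = 325.33 kPa; self-weight term 0.5·γ·B·N_γ·s_γ = 0.5 × 15.8 × 1.76 × 9.32 × 0.91 = 117.92 kPa.
q_ult = 626.33 + 325.33 + 117.92 = 1069.6 kPa.

q_ult ≈ 1070 kPa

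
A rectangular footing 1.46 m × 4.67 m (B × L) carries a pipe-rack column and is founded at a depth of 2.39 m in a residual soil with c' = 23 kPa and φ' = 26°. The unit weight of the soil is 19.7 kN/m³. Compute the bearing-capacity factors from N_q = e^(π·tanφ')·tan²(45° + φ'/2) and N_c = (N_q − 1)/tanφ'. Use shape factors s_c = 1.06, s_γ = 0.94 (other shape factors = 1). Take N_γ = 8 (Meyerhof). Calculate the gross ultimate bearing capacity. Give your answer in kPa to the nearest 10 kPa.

tan26° = 0.4877, so N_q = e^(π×0.4877)·tan²(58°) = 4.629 × 2.561 = 11.85.
N_c = (11.85 − 1)/tan26° = 22.25.
q = γ·D_f = 19.7 × 2.39 = 47.083 kPa.
c·N_c·s_c = 23 × 22.254 × 1.06 = 542.56 kPa
q·N_q = 47.083 × 11.854 = 558.13 kPa
0.5·γ·B·N_γ·s_γ = 0.5 × 19.7 × 1.46 × 8 × 0.94 = 108.15 kPa
q_ult = 542.56 + 558.13 + 108.15 = 1208.8 kPa.

q_ult ≈ 1210 kPa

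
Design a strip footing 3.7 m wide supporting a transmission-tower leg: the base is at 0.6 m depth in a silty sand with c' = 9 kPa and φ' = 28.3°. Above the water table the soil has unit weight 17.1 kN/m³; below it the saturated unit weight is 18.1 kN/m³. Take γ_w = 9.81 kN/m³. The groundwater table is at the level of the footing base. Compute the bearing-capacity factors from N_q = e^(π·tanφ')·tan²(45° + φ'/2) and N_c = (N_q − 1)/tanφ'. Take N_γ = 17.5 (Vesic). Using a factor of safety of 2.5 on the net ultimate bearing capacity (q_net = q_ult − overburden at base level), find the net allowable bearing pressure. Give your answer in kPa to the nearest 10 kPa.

N_q = e^(π·tan28.3°)·tan²(59.15°) = 15.21; N_c = (N_q − 1)/tanφ' = 26.4.
Overburden at base level: q = 17.1 × 0.6 = 10.26 kPa.
Below the base the soil is submerged, so the ½γBN_γ term uses γ' = 18.1 − 9.81 = 8.29 kN/m³.
Cohesion term c·N_c = 9 × 26.399 = 237.59 kPa; surcharge term q·N_q = 10.26 × 15.214 = 156.1 kPa; self-weight term 0.5·γ·B·N_γ = 0.5 × 8.29 × 3.7 × 17.5 = 268.39 kPa.
q_ult = 237.59 + 156.1 + 268.39 = 662.08 kPa.
q_net = 662.08 − 10.26 = 651.82 kPa.
q_all(net) = 651.82 / 2.5 = 260.73 kPa.

q_all(net) ≈ 260 kPa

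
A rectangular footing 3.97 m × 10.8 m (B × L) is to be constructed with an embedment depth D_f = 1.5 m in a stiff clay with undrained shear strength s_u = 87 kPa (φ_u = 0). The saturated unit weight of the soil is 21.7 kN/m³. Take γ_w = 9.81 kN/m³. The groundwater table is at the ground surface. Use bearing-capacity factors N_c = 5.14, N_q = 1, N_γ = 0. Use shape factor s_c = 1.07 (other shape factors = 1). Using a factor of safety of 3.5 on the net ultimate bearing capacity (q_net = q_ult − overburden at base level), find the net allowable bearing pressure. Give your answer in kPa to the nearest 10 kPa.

q_all(net) ≈ 140 kPa

γ' = 21.7 − 9.81 = 11.89 kN/m³ (submerged throughout). q = 11.89 × 1.5 = 17.835 kPa.
c·N_c·s_c = 87 × 5.14 × 1.07 = 478.48 kPa
q·N_q = 17.835 × 1 = 17.835 kPa
q_ult = 478.48 + 17.835 = 496.32 kPa.
q_net = 496.32 − 17.835 = 478.48 kPa.
q_all(net) = 478.48 / 3.5 = 136.71 kPa.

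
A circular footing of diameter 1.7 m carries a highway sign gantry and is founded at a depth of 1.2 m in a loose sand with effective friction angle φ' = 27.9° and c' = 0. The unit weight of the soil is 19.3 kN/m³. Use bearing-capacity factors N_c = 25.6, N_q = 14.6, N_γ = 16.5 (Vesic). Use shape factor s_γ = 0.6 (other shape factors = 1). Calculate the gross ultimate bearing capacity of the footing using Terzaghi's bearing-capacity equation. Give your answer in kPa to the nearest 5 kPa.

q_ult ≈ 500 kPa

q = γ·D_f = 19.3 × 1.2 = 23.16 kPa.
q·N_q = 23.16 × 14.6 = 338.14 kPa
0.5·γ·B·N_γ·s_γ = 0.5 × 19.3 × 1.7 × 16.5 × 0.6 = 162.41 kPa
q_ult = 338.14 + 162.41 = 500.55 kPa.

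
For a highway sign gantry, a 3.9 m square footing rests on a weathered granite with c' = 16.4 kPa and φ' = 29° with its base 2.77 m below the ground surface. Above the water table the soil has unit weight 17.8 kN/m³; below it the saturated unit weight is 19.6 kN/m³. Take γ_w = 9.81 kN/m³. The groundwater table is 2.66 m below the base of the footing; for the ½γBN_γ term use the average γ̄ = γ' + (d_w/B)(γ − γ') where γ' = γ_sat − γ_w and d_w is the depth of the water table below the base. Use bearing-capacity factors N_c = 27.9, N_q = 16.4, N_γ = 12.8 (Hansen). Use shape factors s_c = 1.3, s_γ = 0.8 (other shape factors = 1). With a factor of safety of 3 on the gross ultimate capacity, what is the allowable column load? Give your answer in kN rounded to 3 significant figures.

q = γ·D_f = 17.8 × 2.77 = 49.306 kPa.
γ' = 9.79 kN/m³; averaging over the depth B below the base, γ̄ = γ' + (d_w/B)(γ − γ') = 15.253 kN/m³.
c·N_c·s_c = 16.4 × 27.9 × 1.3 = 594.83 kPa
q·N_q = 49.306 × 16.4 = 808.62 kPa
0.5·γ·B·N_γ·s_γ = 0.5 × 15.253 × 3.9 × 12.8 × 0.8 = 304.58 kPa
q_ult = 594.83 + 808.62 + 304.58 = 1708 kPa.
Gross allowable pressure q_all = 1708 / 3 = 569.34 kPa.
Footing area = 15.21 m², so allowable column load = 569.34 × 15.21 = 8659.7 kN.

P_all ≈ 8660 kN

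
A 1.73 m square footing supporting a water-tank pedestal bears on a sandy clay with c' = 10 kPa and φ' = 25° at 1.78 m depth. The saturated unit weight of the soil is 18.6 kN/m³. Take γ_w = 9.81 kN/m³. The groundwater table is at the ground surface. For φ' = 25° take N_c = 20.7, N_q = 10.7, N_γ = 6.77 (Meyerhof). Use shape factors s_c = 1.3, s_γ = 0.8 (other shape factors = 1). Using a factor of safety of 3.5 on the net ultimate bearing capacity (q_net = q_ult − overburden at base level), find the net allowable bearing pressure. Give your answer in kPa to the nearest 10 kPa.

q_all(net) ≈ 130 kPa

Water table at ground surface, so effective unit weight γ' = 18.6 − 9.81 = 8.79 kN/m³ is used throughout; overburden q = 8.79 × 1.78 = 15.646 kPa; the same γ' applies in the ½γBN_γ term.
Cohesion term c·N_c·s_c = 10 × 20.7 × 1.3 = 269.1 kPa; surcharge term q·N_q = 15.646 × 10.7 = 167.41 kPa; self-weight term 0.5·γ·B·N_γ·s_γ = 0.5 × 8.79 × 1.73 × 6.77 × 0.8 = 41.18 kPa.
q_ult = 269.1 + 167.41 + 41.18 = 477.69 kPa.
q_net = 477.69 − 15.646 = 462.05 kPa.
q_all(net) = 462.05 / 3.5 = 132.01 kPa.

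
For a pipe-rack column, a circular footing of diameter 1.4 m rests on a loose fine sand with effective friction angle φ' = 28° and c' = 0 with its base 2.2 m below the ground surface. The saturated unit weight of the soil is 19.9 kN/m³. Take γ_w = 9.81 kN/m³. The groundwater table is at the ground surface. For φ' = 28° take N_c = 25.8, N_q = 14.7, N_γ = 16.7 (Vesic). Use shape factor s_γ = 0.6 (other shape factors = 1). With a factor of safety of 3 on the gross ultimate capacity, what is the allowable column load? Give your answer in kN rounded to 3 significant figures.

P_all ≈ 204 kN

γ' = 19.9 − 9.81 = 10.09 kN/m³ (submerged throughout). q = 10.09 × 2.2 = 22.198 kPa; the same γ' applies in the ½γBN_γ term.
q·N_q = 22.198 × 14.7 = 326.31 kPa
0.5·γ·B·N_γ·s_γ = 0.5 × 10.09 × 1.4 × 16.7 × 0.6 = 70.771 kPa
q_ult = 326.31 + 70.771 = 397.08 kPa.
Gross allowable pressure q_all = 397.08 / 3 = 132.36 kPa.
Footing area = 1.5394 m², so allowable column load = 132.36 × 1.5394 = 203.76 kN.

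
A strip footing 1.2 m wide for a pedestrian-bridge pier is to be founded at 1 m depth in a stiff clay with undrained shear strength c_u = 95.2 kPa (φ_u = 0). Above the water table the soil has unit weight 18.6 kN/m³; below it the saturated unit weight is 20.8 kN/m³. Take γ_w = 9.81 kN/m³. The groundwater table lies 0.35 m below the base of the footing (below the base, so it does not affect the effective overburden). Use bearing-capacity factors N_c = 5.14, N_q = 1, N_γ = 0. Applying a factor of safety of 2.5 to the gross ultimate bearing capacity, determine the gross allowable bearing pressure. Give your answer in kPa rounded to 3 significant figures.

Overburden at base level: q = 18.6 × 1 = 18.6 kPa.
Cohesion term c·N_c = 95.2 × 5.14 = 489.33 kPa; surcharge term q·N_q = 18.6 × 1 = 18.6 kPa.
q_ult = 489.33 + 18.6 = 507.93 kPa.
q_all = q_ult / FS = 507.93 / 2.5 = 203.17 kPa.

q_all ≈ 203 kPa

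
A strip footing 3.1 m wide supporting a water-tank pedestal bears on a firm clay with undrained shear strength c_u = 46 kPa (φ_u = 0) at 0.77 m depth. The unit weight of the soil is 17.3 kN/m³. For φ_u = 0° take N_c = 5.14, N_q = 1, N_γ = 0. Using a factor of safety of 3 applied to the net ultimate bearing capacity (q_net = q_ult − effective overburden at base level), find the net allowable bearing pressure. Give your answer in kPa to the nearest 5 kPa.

Overburden at base level: q = 17.3 × 0.77 = 13.321 kPa.
Cohesion term c·N_c = 46 × 5.14 = 236.44 kPa; surcharge term q·N_q = 13.321 × 1 = 13.321 kPa.
q_ult = 236.44 + 13.321 = 249.76 kPa.
Net ultimate: q_net = 249.76 − 13.321 = 236.44 kPa.
q_all(net) = 236.44 / 3 = 78.813 kPa.

q_all(net) ≈ 80 kPa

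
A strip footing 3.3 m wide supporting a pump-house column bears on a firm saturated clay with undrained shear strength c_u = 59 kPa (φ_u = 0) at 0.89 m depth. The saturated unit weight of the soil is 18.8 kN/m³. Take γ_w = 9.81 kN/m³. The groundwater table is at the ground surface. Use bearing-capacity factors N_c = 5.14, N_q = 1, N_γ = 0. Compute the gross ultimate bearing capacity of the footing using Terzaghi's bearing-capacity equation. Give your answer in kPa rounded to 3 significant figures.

q_ult ≈ 311 kPa

Water table at ground surface, so effective unit weight γ' = 18.8 − 9.81 = 8.99 kN/m³ is used throughout; overburden q = 8.99 × 0.89 = 8.0011 kPa.
Cohesion term c·N_c = 59 × 5.14 = 303.26 kPa; surcharge term q·N_q = 8.0011 × 1 = 8.0011 kPa.
q_ult = 303.26 + 8.0011 = 311.26 kPa.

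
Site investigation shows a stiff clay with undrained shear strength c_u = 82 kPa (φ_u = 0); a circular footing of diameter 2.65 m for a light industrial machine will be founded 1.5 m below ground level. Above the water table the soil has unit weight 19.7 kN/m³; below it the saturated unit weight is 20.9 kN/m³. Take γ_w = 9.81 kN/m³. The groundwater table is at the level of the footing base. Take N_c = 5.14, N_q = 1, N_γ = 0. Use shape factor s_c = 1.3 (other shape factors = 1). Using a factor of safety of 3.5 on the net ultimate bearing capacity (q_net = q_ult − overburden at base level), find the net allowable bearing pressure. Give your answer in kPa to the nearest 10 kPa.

Overburden at base level: q = 19.7 × 1.5 = 29.55 kPa.
Cohesion term c·N_c·s_c = 82 × 5.14 × 1.3 = 547.92 kPa; surcharge term q·N_q = 29.55 × 1 = 29.55 kPa.
q_ult = 547.92 + 29.55 = 577.47 kPa.
q_net = 577.47 − 29.55 = 547.92 kPa.
q_all(net) = 547.92 / 3.5 = 156.55 kPa.

q_all(net) ≈ 160 kPa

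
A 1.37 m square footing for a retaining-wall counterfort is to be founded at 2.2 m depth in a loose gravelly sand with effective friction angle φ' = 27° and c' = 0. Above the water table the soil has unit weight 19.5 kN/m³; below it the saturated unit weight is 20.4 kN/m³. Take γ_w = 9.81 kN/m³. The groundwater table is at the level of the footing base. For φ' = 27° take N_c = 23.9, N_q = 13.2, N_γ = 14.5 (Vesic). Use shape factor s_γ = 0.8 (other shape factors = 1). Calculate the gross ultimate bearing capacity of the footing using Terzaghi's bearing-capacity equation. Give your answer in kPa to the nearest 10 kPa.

q = γ·D_f = 19.5 × 2.2 = 42.9 kPa.
For the ½γBN_γ term take γ' = 20.4 − 9.81 = 10.59 kN/m³ (soil below base is submerged).
q·N_q = 42.9 × 13.2 = 566.28 kPa
0.5·γ·B·N_γ·s_γ = 0.5 × 10.59 × 1.37 × 14.5 × 0.8 = 84.148 kPa
q_ult = 566.28 + 84.148 = 650.43 kPa.

q_ult ≈ 650 kPa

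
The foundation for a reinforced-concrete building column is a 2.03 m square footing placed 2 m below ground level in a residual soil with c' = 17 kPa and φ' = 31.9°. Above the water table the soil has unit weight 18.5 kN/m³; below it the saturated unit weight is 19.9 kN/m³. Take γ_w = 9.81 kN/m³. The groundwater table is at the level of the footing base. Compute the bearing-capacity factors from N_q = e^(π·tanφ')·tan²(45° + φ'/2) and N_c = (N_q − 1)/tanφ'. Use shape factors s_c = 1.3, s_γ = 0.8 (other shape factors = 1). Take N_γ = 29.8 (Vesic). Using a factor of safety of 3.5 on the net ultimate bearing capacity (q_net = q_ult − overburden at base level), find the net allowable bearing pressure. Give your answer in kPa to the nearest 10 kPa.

q_all(net) ≈ 520 kPa

N_q = e^(π·tan31.9°)·tan²(60.95°) = 22.91; N_c = (N_q − 1)/tanφ' = 35.19.
q = γ·D_f = 18.5 × 2 = 37 kPa.
For the ½γBN_γ term take γ' = 19.9 − 9.81 = 10.09 kN/m³ (soil below base is submerged).
c·N_c·s_c = 17 × 35.194 × 1.3 = 777.79 kPa
q·N_q = 37 × 22.907 = 847.54 kPa
0.5·γ·B·N_γ·s_γ = 0.5 × 10.09 × 2.03 × 29.8 × 0.8 = 244.15 kPa
q_ult = 777.79 + 847.54 + 244.15 = 1869.5 kPa.
q_net = 1869.5 − 37 = 1832.5 kPa.
q_all(net) = 1832.5 / 3.5 = 523.57 kPa.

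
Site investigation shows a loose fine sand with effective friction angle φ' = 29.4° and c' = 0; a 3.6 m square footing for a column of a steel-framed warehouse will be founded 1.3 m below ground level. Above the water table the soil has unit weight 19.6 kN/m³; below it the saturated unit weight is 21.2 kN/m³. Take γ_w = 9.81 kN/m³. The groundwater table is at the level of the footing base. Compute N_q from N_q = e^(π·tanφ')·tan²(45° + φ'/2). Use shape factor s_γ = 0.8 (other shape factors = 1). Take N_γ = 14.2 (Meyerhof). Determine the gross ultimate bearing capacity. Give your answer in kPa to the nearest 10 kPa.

tan29.4° = 0.5635, so N_q = e^(π×0.5635)·tan²(59.7°) = 5.872 × 2.929 = 17.2.
Effective surcharge at the founding depth q = γ·D_f = 19.6 × 1.3 = 25.48 kPa.
The water table coincides with the base, so in the self-weight term γ → γ' = 11.39 kN/m³.
q_ult = q·N_q + 0.5·γ·B·N_γ·s_γ
     = 25.48 × 17.196 + 0.5 × 11.39 × 3.6 × 14.2 × 0.8
     = 438.16 + 232.9 = 671.07 kPa.

q_ult ≈ 670 kPa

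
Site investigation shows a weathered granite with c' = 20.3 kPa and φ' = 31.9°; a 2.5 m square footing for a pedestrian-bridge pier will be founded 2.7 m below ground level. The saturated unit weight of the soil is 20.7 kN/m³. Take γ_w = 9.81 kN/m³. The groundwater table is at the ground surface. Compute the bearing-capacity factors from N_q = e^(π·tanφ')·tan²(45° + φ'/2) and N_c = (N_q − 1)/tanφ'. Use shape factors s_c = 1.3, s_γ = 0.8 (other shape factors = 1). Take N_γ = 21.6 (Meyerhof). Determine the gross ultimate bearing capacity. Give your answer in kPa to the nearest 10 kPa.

tan31.9° = 0.6224, so N_q = e^(π×0.6224)·tan²(60.95°) = 7.067 × 3.241 = 22.91.
N_c = (22.91 − 1)/tan31.9° = 35.19.
With the water table at the surface the whole profile is submerged: γ' = 20.7 − 9.81 = 10.89 kN/m³, so q = γ'·D_f = 29.403 kPa; the same γ' applies in the ½γBN_γ term.
q_ult = c·N_c·s_c + q·N_q + 0.5·γ·B·N_γ·s_γ
     = 20.3 × 35.194 × 1.3 + 29.403 × 22.907 + 0.5 × 10.89 × 2.5 × 21.6 × 0.8
     = 928.78 + 673.52 + 235.22 = 1837.5 kPa.

q_ult ≈ 1840 kPa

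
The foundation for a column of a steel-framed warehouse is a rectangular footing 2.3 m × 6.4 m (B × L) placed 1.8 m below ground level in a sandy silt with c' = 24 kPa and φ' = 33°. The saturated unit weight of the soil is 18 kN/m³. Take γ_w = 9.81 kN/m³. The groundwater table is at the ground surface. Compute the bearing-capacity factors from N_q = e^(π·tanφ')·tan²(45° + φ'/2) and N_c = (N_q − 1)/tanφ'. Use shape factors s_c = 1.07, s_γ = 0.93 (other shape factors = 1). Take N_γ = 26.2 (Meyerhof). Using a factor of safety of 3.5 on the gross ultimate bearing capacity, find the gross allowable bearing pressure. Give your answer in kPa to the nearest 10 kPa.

N_q = e^(π·tan33°)·tan²(61.5°) = 26.09; N_c = (N_q − 1)/tanφ' = 38.64.
With the water table at the surface the whole profile is submerged: γ' = 18 − 9.81 = 8.19 kN/m³, so q = γ'·D_f = 14.742 kPa; the same γ' applies in the ½γBN_γ term.
q_ult = c·N_c·s_c + q·N_q + 0.5·γ·B·N_γ·s_γ
     = 24 × 38.638 × 1.07 + 14.742 × 26.092 + 0.5 × 8.19 × 2.3 × 26.2 × 0.93
     = 992.23 + 384.65 + 229.49 = 1606.4 kPa.
q_all = 1606.4 / 3.5 = 458.96 kPa.

q_all ≈ 460 kPa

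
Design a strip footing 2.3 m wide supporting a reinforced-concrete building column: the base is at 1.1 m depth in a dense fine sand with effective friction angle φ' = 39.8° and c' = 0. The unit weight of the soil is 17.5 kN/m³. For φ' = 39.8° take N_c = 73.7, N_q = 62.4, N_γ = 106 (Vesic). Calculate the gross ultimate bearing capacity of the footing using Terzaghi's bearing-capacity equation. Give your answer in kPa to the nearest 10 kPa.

Overburden at base level: q = 17.5 × 1.1 = 19.25 kPa.
Surcharge term q·N_q = 19.25 × 62.4 = 1201.2 kPa; self-weight term 0.5·γ·B·N_γ = 0.5 × 17.5 × 2.3 × 106 = 2133.2 kPa.
q_ult = 1201.2 + 2133.2 = 3334.4 kPa.

q_ult ≈ 3330 kPa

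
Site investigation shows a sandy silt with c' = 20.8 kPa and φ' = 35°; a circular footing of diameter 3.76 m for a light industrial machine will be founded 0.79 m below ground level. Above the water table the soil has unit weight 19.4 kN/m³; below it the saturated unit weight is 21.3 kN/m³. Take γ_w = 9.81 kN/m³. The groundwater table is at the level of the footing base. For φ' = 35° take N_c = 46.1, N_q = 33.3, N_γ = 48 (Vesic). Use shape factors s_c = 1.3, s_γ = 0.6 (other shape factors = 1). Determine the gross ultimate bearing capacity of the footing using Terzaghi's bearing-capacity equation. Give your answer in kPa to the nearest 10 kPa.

q_ult ≈ 2380 kPa

Overburden at base level: q = 19.4 × 0.79 = 15.326 kPa.
Below the base the soil is submerged, so the ½γBN_γ term uses γ' = 21.3 − 9.81 = 11.49 kN/m³.
Cohesion term c·N_c·s_c = 20.8 × 46.1 × 1.3 = 1246.5 kPa; surcharge term q·N_q = 15.326 × 33.3 = 510.36 kPa; self-weight term 0.5·γ·B·N_γ·s_γ = 0.5 × 11.49 × 3.76 × 48 × 0.6 = 622.11 kPa.
q_ult = 1246.5 + 510.36 + 622.11 = 2379 kPa.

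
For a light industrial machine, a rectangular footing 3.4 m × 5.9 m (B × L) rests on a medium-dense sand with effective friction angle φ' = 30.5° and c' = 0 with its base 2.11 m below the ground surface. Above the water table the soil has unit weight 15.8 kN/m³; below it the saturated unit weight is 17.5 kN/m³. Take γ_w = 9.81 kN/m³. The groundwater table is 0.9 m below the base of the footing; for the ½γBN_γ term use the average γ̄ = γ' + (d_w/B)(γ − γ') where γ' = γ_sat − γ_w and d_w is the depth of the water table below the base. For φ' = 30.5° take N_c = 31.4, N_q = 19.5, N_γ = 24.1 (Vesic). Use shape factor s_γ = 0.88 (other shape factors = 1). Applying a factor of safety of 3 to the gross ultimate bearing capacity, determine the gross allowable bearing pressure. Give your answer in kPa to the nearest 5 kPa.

Effective surcharge at the founding depth q = γ·D_f = 15.8 × 2.11 = 33.338 kPa.
With d_w = 0.9 m < B, γ̄ = 7.69 + (0.9/3.4) × (15.8 − 7.69) = 9.8368 kN/m³.
q_ult = q·N_q + 0.5·γ·B·N_γ·s_γ
     = 33.338 × 19.5 + 0.5 × 9.8368 × 3.4 × 24.1 × 0.88
     = 650.09 + 354.65 = 1004.7 kPa.
q_all = q_ult / FS = 1004.7 / 3 = 334.91 kPa.

q_all ≈ 335 kPa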